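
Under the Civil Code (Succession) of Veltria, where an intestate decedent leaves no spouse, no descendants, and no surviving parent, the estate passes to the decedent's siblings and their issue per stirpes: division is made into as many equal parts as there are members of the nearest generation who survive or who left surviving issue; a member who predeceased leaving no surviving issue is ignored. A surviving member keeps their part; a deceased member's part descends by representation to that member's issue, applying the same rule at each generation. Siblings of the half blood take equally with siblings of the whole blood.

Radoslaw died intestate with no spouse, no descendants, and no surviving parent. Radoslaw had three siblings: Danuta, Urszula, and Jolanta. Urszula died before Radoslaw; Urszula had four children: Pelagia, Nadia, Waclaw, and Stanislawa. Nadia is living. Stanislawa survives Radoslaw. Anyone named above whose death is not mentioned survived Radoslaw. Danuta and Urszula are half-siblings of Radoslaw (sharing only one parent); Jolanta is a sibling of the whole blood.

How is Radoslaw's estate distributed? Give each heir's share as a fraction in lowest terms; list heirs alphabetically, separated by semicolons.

No spouse, descendants, or parent survives, so the estate passes to Radoslaw's siblings per stirpes.
Half-blood and whole-blood siblings take equally under the stated rule.
The estate is divided into 3 equal shares of 1/3 among Danuta, Urszula, Jolanta.
Danuta is living and takes 1/3.
Urszula predeceased; the 1/3 allotted to Urszula's branch passes to Urszula's issue by representation.
The 1/3 is divided into 4 equal shares of 1/12 among Pelagia, Nadia, Waclaw, Stanislawa.
Pelagia is living and takes 1/12.
Nadia is living and takes 1/12.
Waclaw is living and takes 1/12.
Stanislawa is living and takes 1/12.
Jolanta is living and takes 1/3.

Danuta 1/3; Jolanta 1/3; Nadia 1/12; Pelagia 1/12; Stanislawa 1/12; Waclaw 1/12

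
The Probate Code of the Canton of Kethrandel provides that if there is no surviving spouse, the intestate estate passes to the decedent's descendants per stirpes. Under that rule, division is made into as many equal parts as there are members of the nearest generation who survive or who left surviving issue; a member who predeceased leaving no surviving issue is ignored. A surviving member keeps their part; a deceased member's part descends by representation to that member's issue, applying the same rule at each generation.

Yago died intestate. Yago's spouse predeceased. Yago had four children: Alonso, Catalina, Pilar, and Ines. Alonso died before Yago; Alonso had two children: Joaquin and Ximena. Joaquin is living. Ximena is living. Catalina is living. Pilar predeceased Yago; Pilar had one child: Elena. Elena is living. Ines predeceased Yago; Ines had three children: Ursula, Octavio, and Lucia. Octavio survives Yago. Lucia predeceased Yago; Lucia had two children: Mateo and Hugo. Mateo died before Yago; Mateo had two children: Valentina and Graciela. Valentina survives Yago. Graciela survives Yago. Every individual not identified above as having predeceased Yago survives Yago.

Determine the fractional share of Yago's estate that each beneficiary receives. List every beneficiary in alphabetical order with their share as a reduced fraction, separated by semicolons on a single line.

There is no surviving spouse, so the entire estate passes to Yago's descendants per stirpes.
The estate is divided into 4 equal shares of 1/4 among Alonso, Catalina, Pilar, Ines.
Alonso predeceased; the 1/4 allotted to Alonso's branch passes to Alonso's issue by representation.
The 1/4 is divided into 2 equal shares of 1/8 among Joaquin, Ximena.
Joaquin is living and takes 1/8.
Ximena is living and takes 1/8.
Catalina is living and takes 1/4.
Pilar predeceased; the 1/4 allotted to Pilar's branch passes to Pilar's issue by representation.
Elena is the sole taker at this level and receives the full 1/4.
Ines predeceased; the 1/4 allotted to Ines's branch passes to Ines's issue by representation.
The 1/4 is divided into 3 equal shares of 1/12 among Ursula, Octavio, Lucia.
Ursula is living and takes 1/12.
Octavio is living and takes 1/12.
Lucia predeceased; the 1/12 allotted to Lucia's branch passes to Lucia's issue by representation.
The 1/12 is divided into 2 equal shares of 1/24 among Mateo, Hugo.
Mateo predeceased; the 1/24 allotted to Mateo's branch passes to Mateo's issue by representation.
The 1/24 is divided into 2 equal shares of 1/48 among Valentina, Graciela.
Valentina is living and takes 1/48.
Graciela is living and takes 1/48.
Hugo is living and takes 1/24.

Catalina 1/4; Elena 1/4; Graciela 1/48; Hugo 1/24; Joaquin 1/8; Octavio 1/12; Ursula 1/12; Valentina 1/48; Ximena 1/8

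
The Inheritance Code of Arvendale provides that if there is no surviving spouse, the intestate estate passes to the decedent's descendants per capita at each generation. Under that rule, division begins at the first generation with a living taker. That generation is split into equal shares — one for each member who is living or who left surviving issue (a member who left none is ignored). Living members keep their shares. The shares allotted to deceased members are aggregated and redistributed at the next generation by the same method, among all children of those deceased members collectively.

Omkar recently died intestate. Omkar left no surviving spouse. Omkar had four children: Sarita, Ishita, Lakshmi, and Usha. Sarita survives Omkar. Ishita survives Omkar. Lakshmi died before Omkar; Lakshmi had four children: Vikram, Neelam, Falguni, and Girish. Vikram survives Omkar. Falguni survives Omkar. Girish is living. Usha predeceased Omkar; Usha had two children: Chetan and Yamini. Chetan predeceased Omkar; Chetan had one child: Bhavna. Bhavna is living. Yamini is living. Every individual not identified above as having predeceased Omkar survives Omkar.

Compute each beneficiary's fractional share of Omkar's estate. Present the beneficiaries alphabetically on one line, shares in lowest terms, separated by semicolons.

Bhavna 1/12; Falguni 1/12; Girish 1/12; Ishita 1/4; Neelam 1/12; Sarita 1/4; Vikram 1/12; Yamini 1/12

There is no surviving spouse, so the entire estate passes to Omkar's descendants per capita at each generation.
At generation 1 (Sarita, Ishita, Lakshmi, Usha) there are 4 shares of (1)/4 = 1/4 each.
Living: Sarita and Ishita — each takes 1/4.
Deceased: Lakshmi and Usha. Their combined 1/2 is pooled and carried to generation 2.
At generation 2 (Vikram, Neelam, Falguni, Girish, Chetan, Yamini) there are 6 shares of (1/2)/6 = 1/12 each.
Living: Vikram, Neelam, Falguni, Girish, and Yamini — each takes 1/12.
Deceased: Chetan. That 1/12 share is carried to generation 3.
At generation 3 (Bhavna) there are 1 shares of (1/12)/1 = 1/12 each.
Living: Bhavna — each takes 1/12.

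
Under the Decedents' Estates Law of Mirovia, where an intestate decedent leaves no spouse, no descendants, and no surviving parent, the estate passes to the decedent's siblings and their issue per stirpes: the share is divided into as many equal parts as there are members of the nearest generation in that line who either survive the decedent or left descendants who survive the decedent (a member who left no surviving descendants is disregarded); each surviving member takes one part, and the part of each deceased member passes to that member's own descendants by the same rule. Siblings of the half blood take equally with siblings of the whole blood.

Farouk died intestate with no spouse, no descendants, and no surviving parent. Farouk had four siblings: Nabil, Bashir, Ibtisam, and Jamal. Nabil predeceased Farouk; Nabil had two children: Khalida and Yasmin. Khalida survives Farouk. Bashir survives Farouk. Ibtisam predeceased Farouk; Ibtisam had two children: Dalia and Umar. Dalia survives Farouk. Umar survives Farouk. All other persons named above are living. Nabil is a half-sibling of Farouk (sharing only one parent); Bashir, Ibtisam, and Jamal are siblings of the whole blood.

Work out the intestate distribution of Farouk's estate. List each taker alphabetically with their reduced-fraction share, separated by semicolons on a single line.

No spouse, descendants, or parent survives, so the estate passes to Farouk's siblings per stirpes.
Half-blood and whole-blood siblings take equally under the stated rule.
The estate is divided into 4 equal shares of 1/4 among Nabil, Bashir, Ibtisam, Jamal.
Nabil predeceased; the 1/4 allotted to Nabil's branch passes to Nabil's issue by representation.
The 1/4 is divided into 2 equal shares of 1/8 among Khalida, Yasmin.
Khalida is living and takes 1/8.
Yasmin is living and takes 1/8.
Bashir is living and takes 1/4.
Ibtisam predeceased; the 1/4 allotted to Ibtisam's branch passes to Ibtisam's issue by representation.
The 1/4 is divided into 2 equal shares of 1/8 among Dalia, Umar.
Dalia is living and takes 1/8.
Umar is living and takes 1/8.
Jamal is living and takes 1/4.

Bashir 1/4; Dalia 1/8; Jamal 1/4; Khalida 1/8; Umar 1/8; Yasmin 1/8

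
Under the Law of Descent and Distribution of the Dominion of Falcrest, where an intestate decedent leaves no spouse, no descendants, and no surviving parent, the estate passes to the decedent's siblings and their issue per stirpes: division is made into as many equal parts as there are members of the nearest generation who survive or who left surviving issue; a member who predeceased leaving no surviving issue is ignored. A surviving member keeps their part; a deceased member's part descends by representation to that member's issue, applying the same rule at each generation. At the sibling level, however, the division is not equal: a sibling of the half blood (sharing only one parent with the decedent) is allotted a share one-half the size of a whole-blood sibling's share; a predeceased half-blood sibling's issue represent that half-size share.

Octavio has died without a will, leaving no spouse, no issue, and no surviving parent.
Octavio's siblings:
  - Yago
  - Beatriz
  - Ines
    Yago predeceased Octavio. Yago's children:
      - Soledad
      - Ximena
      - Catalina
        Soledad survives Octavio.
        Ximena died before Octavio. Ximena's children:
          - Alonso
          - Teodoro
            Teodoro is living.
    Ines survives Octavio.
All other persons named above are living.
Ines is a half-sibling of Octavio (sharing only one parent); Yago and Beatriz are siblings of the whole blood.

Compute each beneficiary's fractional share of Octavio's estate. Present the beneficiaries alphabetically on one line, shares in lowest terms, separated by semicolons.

Alonso 1/15; Beatriz 2/5; Catalina 2/15; Ines 1/5; Soledad 2/15; Teodoro 1/15

No spouse, descendants, or parent survives, so the estate passes to Octavio's siblings per stirpes.
Half-blood siblings count for one-half the weight of whole-blood siblings at the initial division.
Dividing 1 in proportion to weights (total weight 5/2): Yago (weight 1) → 2/5; Beatriz (weight 1) → 2/5; Ines (weight 1/2) → 1/5.
Yago predeceased; the 2/5 allotted to Yago's branch passes to Yago's issue by representation.
The 2/5 is divided into 3 equal shares of 2/15 among Soledad, Ximena, Catalina.
Soledad is living and takes 2/15.
Ximena predeceased; the 2/15 allotted to Ximena's branch passes to Ximena's issue by representation.
The 2/15 is divided into 2 equal shares of 1/15 among Alonso, Teodoro.
Alonso is living and takes 1/15.
Teodoro is living and takes 1/15.
Catalina is living and takes 2/15.
Beatriz is living and takes 2/5.
Ines is living and takes 1/5.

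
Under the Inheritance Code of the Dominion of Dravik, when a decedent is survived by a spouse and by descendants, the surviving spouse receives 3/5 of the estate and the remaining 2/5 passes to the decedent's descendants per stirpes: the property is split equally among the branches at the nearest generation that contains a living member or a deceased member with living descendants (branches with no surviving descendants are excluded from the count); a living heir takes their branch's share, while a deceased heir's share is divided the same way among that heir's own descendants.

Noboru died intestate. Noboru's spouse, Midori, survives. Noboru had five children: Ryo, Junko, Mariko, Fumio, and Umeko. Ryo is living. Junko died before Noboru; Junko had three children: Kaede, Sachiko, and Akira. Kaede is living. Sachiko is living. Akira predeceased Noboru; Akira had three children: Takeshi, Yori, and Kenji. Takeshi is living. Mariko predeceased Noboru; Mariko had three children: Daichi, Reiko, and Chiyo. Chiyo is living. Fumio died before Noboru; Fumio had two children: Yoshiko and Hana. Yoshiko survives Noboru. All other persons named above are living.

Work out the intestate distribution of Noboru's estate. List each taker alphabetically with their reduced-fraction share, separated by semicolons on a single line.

Midori, as surviving spouse, takes 3/5.
The remaining 2/5 passes to Noboru's descendants per stirpes.
The 2/5 is divided into 5 equal shares of 2/25 among Ryo, Junko, Mariko, Fumio, Umeko.
Ryo is living and takes 2/25.
Junko predeceased; the 2/25 allotted to Junko's branch passes to Junko's issue by representation.
The 2/25 is divided into 3 equal shares of 2/75 among Kaede, Sachiko, Akira.
Kaede is living and takes 2/75.
Sachiko is living and takes 2/75.
Akira predeceased; the 2/75 allotted to Akira's branch passes to Akira's issue by representation.
The 2/75 is divided into 3 equal shares of 2/225 among Takeshi, Yori, Kenji.
Takeshi is living and takes 2/225.
Yori is living and takes 2/225.
Kenji is living and takes 2/225.
Mariko predeceased; the 2/25 allotted to Mariko's branch passes to Mariko's issue by representation.
The 2/25 is divided into 3 equal shares of 2/75 among Daichi, Reiko, Chiyo.
Daichi is living and takes 2/75.
Reiko is living and takes 2/75.
Chiyo is living and takes 2/75.
Fumio predeceased; the 2/25 allotted to Fumio's branch passes to Fumio's issue by representation.
The 2/25 is divided into 2 equal shares of 1/25 among Yoshiko, Hana.
Yoshiko is living and takes 1/25.
Hana is living and takes 1/25.
Umeko is living and takes 2/25.

Chiyo 2/75; Daichi 2/75; Hana 1/25; Kaede 2/75; Kenji 2/225; Midori 3/5; Reiko 2/75; Ryo 2/25; Sachiko 2/75; Takeshi 2/225; Umeko 2/25; Yori 2/225; Yoshiko 1/25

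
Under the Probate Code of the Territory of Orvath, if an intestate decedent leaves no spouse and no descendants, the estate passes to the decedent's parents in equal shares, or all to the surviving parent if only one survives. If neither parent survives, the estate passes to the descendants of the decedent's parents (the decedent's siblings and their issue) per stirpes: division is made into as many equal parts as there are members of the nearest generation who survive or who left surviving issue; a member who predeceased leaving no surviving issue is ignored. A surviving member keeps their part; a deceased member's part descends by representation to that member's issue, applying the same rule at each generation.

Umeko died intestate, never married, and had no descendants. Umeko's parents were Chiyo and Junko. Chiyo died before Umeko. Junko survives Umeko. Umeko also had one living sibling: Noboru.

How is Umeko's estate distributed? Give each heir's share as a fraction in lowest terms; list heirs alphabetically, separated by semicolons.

Only one parent, Junko, survives, so Junko takes the entire estate. The siblings take nothing because a surviving parent has priority.

Junko 1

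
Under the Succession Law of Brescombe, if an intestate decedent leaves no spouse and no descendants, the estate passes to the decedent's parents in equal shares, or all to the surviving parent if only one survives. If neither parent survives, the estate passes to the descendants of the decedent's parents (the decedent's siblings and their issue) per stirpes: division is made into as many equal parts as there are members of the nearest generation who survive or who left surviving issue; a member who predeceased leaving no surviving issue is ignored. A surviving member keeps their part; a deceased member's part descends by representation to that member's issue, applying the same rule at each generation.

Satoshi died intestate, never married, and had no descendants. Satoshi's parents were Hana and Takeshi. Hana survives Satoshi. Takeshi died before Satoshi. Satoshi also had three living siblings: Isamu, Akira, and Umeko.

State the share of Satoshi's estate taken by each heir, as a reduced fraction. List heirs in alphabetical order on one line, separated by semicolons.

Hana 1

Only one parent, Hana, survives, so Hana takes the entire estate. The siblings take nothing because a surviving parent has priority.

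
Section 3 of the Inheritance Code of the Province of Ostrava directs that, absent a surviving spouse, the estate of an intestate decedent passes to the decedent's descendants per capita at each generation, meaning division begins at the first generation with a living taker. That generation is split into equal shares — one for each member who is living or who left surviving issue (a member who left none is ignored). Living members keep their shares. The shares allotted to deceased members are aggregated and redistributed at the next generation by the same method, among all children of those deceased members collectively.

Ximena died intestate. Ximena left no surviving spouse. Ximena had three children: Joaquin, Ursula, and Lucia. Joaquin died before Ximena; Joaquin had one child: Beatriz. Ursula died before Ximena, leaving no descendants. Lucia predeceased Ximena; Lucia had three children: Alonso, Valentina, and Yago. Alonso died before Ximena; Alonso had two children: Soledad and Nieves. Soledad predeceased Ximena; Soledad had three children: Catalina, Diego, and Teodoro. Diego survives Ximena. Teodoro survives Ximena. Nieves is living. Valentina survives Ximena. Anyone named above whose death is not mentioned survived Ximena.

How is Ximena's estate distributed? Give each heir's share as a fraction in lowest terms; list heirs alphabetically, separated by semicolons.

There is no surviving spouse, so the entire estate passes to Ximena's descendants per capita at each generation.
No one at generation 1 (Joaquin, Lucia) is living; moving to the next generation.
At generation 2 (Beatriz, Alonso, Valentina, Yago) there are 4 shares of (1)/4 = 1/4 each.
Living: Beatriz, Valentina, and Yago — each takes 1/4.
Deceased: Alonso. That 1/4 share is carried to generation 3.
At generation 3 (Soledad, Nieves) there are 2 shares of (1/4)/2 = 1/8 each.
Living: Nieves — each takes 1/8.
Deceased: Soledad. That 1/8 share is carried to generation 4.
At generation 4 (Catalina, Diego, Teodoro) there are 3 shares of (1/8)/3 = 1/24 each.
Living: Catalina, Diego, and Teodoro — each takes 1/24.

Beatriz 1/4; Catalina 1/24; Diego 1/24; Nieves 1/8; Teodoro 1/24; Valentina 1/4; Yago 1/4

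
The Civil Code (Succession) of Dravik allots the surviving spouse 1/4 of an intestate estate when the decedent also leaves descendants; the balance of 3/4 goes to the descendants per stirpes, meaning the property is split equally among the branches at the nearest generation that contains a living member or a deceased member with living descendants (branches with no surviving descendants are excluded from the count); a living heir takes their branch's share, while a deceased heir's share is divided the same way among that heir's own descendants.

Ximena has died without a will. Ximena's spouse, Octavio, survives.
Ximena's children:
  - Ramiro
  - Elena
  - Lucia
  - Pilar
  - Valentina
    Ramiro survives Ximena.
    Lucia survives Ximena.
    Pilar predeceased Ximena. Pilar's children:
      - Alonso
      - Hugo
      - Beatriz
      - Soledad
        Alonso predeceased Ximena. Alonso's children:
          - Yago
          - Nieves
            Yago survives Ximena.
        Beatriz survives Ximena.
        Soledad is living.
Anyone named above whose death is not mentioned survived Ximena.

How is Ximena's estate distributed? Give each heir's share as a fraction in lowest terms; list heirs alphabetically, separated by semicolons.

Beatriz 3/80; Elena 3/20; Hugo 3/80; Lucia 3/20; Nieves 3/160; Octavio 1/4; Ramiro 3/20; Soledad 3/80; Valentina 3/20; Yago 3/160

Octavio, as surviving spouse, takes 1/4.
The remaining 3/4 passes to Ximena's descendants per stirpes.
The 3/4 is divided into 5 equal shares of 3/20 among Ramiro, Elena, Lucia, Pilar, Valentina.
Ramiro is living and takes 3/20.
Elena is living and takes 3/20.
Lucia is living and takes 3/20.
Pilar predeceased; the 3/20 allotted to Pilar's branch passes to Pilar's issue by representation.
The 3/20 is divided into 4 equal shares of 3/80 among Alonso, Hugo, Beatriz, Soledad.
Alonso predeceased; the 3/80 allotted to Alonso's branch passes to Alonso's issue by representation.
The 3/80 is divided into 2 equal shares of 3/160 among Yago, Nieves.
Yago is living and takes 3/160.
Nieves is living and takes 3/160.
Hugo is living and takes 3/80.
Beatriz is living and takes 3/80.
Soledad is living and takes 3/80.
Valentina is living and takes 3/20.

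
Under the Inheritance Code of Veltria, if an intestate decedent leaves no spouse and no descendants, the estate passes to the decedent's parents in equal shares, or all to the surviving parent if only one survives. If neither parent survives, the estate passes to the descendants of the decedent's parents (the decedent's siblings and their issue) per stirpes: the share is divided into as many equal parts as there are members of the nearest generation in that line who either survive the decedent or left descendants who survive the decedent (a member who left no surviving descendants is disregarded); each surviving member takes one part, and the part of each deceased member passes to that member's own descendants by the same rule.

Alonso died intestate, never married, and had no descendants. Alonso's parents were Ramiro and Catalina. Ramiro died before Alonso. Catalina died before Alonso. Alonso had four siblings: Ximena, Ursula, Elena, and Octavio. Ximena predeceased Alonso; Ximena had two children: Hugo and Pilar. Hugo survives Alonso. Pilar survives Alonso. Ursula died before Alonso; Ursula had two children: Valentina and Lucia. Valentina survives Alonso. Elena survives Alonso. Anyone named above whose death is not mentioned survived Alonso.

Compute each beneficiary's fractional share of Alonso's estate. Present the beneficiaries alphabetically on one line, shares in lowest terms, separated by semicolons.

Neither parent survives and there are no descendants, so the estate passes to Alonso's siblings and their issue per stirpes.
The estate is divided into 4 equal shares of 1/4 among Ximena, Ursula, Elena, Octavio.
Ximena predeceased; the 1/4 allotted to Ximena's branch passes to Ximena's issue by representation.
The 1/4 is divided into 2 equal shares of 1/8 among Hugo, Pilar.
Hugo is living and takes 1/8.
Pilar is living and takes 1/8.
Ursula predeceased; the 1/4 allotted to Ursula's branch passes to Ursula's issue by representation.
The 1/4 is divided into 2 equal shares of 1/8 among Valentina, Lucia.
Valentina is living and takes 1/8.
Lucia is living and takes 1/8.
Elena is living and takes 1/4.
Octavio is living and takes 1/4.

Elena 1/4; Hugo 1/8; Lucia 1/8; Octavio 1/4; Pilar 1/8; Valentina 1/8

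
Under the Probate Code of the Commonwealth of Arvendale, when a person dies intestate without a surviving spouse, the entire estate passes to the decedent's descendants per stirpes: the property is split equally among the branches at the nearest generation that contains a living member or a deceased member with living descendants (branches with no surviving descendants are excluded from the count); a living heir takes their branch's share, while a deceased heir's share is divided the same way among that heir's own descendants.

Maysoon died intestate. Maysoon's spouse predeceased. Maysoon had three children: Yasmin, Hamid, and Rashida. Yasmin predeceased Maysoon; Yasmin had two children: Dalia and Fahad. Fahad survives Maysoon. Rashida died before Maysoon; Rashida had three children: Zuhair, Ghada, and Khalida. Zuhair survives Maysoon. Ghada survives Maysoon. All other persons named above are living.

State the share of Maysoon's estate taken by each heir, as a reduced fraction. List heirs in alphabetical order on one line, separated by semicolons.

Dalia 1/6; Fahad 1/6; Ghada 1/9; Hamid 1/3; Khalida 1/9; Zuhair 1/9

There is no surviving spouse, so the entire estate passes to Maysoon's descendants per stirpes.
The estate is divided into 3 equal shares of 1/3 among Yasmin, Hamid, Rashida.
Yasmin predeceased; the 1/3 allotted to Yasmin's branch passes to Yasmin's issue by representation.
The 1/3 is divided into 2 equal shares of 1/6 among Dalia, Fahad.
Dalia is living and takes 1/6.
Fahad is living and takes 1/6.
Hamid is living and takes 1/3.
Rashida predeceased; the 1/3 allotted to Rashida's branch passes to Rashida's issue by representation.
The 1/3 is divided into 3 equal shares of 1/9 among Zuhair, Ghada, Khalida.
Zuhair is living and takes 1/9.
Ghada is living and takes 1/9.
Khalida is living and takes 1/9.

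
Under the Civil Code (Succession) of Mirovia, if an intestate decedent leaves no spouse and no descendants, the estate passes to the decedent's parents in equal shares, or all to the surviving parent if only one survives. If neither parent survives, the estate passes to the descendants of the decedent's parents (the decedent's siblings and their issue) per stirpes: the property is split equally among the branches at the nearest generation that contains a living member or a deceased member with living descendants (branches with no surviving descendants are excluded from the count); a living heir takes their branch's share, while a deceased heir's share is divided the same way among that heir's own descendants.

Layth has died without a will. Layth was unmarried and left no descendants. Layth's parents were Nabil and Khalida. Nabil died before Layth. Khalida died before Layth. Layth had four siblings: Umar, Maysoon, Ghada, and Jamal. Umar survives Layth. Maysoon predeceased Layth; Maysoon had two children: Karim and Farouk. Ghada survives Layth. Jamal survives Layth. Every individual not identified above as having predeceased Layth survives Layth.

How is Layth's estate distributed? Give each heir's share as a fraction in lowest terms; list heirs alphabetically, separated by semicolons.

Farouk 1/8; Ghada 1/4; Jamal 1/4; Karim 1/8; Umar 1/4

Neither parent survives and there are no descendants, so the estate passes to Layth's siblings and their issue per stirpes.
The estate is divided into 4 equal shares of 1/4 among Umar, Maysoon, Ghada, Jamal.
Umar is living and takes 1/4.
Maysoon predeceased; the 1/4 allotted to Maysoon's branch passes to Maysoon's issue by representation.
The 1/4 is divided into 2 equal shares of 1/8 among Karim, Farouk.
Karim is living and takes 1/8.
Farouk is living and takes 1/8.
Ghada is living and takes 1/4.
Jamal is living and takes 1/4.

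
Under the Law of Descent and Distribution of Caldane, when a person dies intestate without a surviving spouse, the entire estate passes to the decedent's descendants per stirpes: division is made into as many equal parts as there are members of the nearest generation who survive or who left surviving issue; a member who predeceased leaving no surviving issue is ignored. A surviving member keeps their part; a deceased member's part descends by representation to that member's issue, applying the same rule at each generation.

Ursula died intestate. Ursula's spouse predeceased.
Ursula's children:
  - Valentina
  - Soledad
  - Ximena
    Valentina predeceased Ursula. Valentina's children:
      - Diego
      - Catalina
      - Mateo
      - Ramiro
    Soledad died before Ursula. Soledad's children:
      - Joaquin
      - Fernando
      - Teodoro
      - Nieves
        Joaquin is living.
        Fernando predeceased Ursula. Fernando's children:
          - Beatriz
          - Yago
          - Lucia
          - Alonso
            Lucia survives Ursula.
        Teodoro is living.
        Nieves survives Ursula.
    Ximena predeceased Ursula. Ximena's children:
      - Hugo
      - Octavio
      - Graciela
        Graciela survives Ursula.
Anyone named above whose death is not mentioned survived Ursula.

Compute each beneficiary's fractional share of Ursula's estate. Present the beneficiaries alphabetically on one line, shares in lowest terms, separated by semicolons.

There is no surviving spouse, so the entire estate passes to Ursula's descendants per stirpes.
The estate is divided into 3 equal shares of 1/3 among Valentina, Soledad, Ximena.
Valentina predeceased; the 1/3 allotted to Valentina's branch passes to Valentina's issue by representation.
The 1/3 is divided into 4 equal shares of 1/12 among Diego, Catalina, Mateo, Ramiro.
Diego is living and takes 1/12.
Catalina is living and takes 1/12.
Mateo is living and takes 1/12.
Ramiro is living and takes 1/12.
Soledad predeceased; the 1/3 allotted to Soledad's branch passes to Soledad's issue by representation.
The 1/3 is divided into 4 equal shares of 1/12 among Joaquin, Fernando, Teodoro, Nieves.
Joaquin is living and takes 1/12.
Fernando predeceased; the 1/12 allotted to Fernando's branch passes to Fernando's issue by representation.
The 1/12 is divided into 4 equal shares of 1/48 among Beatriz, Yago, Lucia, Alonso.
Beatriz is living and takes 1/48.
Yago is living and takes 1/48.
Lucia is living and takes 1/48.
Alonso is living and takes 1/48.
Teodoro is living and takes 1/12.
Nieves is living and takes 1/12.
Ximena predeceased; the 1/3 allotted to Ximena's branch passes to Ximena's issue by representation.
The 1/3 is divided into 3 equal shares of 1/9 among Hugo, Octavio, Graciela.
Hugo is living and takes 1/9.
Octavio is living and takes 1/9.
Graciela is living and takes 1/9.

Alonso 1/48; Beatriz 1/48; Catalina 1/12; Diego 1/12; Graciela 1/9; Hugo 1/9; Joaquin 1/12; Lucia 1/48; Mateo 1/12; Nieves 1/12; Octavio 1/9; Ramiro 1/12; Teodoro 1/12; Yago 1/48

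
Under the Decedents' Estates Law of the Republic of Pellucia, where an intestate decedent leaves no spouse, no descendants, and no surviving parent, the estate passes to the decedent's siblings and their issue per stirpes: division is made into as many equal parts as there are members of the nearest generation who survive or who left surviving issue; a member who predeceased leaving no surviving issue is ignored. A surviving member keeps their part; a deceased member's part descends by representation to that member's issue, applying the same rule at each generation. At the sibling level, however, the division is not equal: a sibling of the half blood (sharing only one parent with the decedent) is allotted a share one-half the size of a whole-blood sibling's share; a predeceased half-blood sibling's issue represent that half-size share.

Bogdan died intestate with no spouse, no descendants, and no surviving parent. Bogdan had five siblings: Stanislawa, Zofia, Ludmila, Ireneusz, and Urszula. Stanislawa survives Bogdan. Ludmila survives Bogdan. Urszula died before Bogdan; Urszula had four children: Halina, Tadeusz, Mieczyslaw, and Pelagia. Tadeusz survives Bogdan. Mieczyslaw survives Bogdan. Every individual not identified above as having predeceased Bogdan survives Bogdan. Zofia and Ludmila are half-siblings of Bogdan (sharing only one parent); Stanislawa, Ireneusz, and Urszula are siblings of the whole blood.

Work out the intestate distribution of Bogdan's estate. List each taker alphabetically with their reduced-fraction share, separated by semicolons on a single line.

No spouse, descendants, or parent survives, so the estate passes to Bogdan's siblings per stirpes.
Half-blood siblings count for one-half the weight of whole-blood siblings at the initial division.
Dividing 1 in proportion to weights (total weight 4): Stanislawa (weight 1) → 1/4; Zofia (weight 1/2) → 1/8; Ludmila (weight 1/2) → 1/8; Ireneusz (weight 1) → 1/4; Urszula (weight 1) → 1/4.
Stanislawa is living and takes 1/4.
Zofia is living and takes 1/8.
Ludmila is living and takes 1/8.
Ireneusz is living and takes 1/4.
Urszula predeceased; the 1/4 allotted to Urszula's branch passes to Urszula's issue by representation.
The 1/4 is divided into 4 equal shares of 1/16 among Halina, Tadeusz, Mieczyslaw, Pelagia.
Halina is living and takes 1/16.
Tadeusz is living and takes 1/16.
Mieczyslaw is living and takes 1/16.
Pelagia is living and takes 1/16.

Halina 1/16; Ireneusz 1/4; Ludmila 1/8; Mieczyslaw 1/16; Pelagia 1/16; Stanislawa 1/4; Tadeusz 1/16; Zofia 1/8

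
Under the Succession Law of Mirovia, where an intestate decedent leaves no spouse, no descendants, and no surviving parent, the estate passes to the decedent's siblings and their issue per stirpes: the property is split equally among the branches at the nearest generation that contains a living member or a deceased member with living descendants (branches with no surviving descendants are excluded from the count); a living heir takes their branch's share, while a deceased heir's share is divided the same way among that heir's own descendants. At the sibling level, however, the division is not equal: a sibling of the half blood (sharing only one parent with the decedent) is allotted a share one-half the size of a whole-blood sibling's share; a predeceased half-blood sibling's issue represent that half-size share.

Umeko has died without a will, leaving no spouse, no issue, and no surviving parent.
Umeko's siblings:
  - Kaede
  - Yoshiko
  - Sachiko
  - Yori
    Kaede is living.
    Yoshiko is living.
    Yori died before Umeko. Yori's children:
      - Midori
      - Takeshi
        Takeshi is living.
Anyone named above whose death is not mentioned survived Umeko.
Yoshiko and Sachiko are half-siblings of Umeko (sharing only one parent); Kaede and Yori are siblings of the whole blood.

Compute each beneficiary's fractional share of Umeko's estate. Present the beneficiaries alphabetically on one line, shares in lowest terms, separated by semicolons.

No spouse, descendants, or parent survives, so the estate passes to Umeko's siblings per stirpes.
Half-blood siblings count for one-half the weight of whole-blood siblings at the initial division.
Dividing 1 in proportion to weights (total weight 3): Kaede (weight 1) → 1/3; Yoshiko (weight 1/2) → 1/6; Sachiko (weight 1/2) → 1/6; Yori (weight 1) → 1/3.
Kaede is living and takes 1/3.
Yoshiko is living and takes 1/6.
Sachiko is living and takes 1/6.
Yori predeceased; the 1/3 allotted to Yori's branch passes to Yori's issue by representation.
The 1/3 is divided into 2 equal shares of 1/6 among Midori, Takeshi.
Midori is living and takes 1/6.
Takeshi is living and takes 1/6.

Kaede 1/3; Midori 1/6; Sachiko 1/6; Takeshi 1/6; Yoshiko 1/6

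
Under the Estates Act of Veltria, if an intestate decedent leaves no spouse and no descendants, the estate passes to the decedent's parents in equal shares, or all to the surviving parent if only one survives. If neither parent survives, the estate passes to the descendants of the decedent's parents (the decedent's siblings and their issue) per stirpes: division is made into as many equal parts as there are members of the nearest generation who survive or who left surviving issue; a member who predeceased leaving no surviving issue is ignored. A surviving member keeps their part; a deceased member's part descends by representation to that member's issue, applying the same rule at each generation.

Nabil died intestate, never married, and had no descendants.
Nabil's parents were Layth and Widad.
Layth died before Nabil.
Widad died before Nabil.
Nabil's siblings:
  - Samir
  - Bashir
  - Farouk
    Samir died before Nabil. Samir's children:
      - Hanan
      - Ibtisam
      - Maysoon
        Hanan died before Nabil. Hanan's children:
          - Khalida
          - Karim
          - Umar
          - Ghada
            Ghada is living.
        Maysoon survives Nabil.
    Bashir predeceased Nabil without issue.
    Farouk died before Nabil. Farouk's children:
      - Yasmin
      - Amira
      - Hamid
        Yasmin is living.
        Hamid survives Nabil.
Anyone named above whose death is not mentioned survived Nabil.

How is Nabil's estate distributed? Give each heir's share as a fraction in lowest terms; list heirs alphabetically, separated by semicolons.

Amira 1/6; Ghada 1/24; Hamid 1/6; Ibtisam 1/6; Karim 1/24; Khalida 1/24; Maysoon 1/6; Umar 1/24; Yasmin 1/6

Neither parent survives and there are no descendants, so the estate passes to Nabil's siblings and their issue per stirpes.
Bashir left no surviving issue, so that branch lapses and is disregarded.
The estate is divided into 2 equal shares of 1/2 among Samir, Farouk.
Samir predeceased; the 1/2 allotted to Samir's branch passes to Samir's issue by representation.
The 1/2 is divided into 3 equal shares of 1/6 among Hanan, Ibtisam, Maysoon.
Hanan predeceased; the 1/6 allotted to Hanan's branch passes to Hanan's issue by representation.
The 1/6 is divided into 4 equal shares of 1/24 among Khalida, Karim, Umar, Ghada.
Khalida is living and takes 1/24.
Karim is living and takes 1/24.
Umar is living and takes 1/24.
Ghada is living and takes 1/24.
Ibtisam is living and takes 1/6.
Maysoon is living and takes 1/6.
Farouk predeceased; the 1/2 allotted to Farouk's branch passes to Farouk's issue by representation.
The 1/2 is divided into 3 equal shares of 1/6 among Yasmin, Amira, Hamid.
Yasmin is living and takes 1/6.
Amira is living and takes 1/6.
Hamid is living and takes 1/6.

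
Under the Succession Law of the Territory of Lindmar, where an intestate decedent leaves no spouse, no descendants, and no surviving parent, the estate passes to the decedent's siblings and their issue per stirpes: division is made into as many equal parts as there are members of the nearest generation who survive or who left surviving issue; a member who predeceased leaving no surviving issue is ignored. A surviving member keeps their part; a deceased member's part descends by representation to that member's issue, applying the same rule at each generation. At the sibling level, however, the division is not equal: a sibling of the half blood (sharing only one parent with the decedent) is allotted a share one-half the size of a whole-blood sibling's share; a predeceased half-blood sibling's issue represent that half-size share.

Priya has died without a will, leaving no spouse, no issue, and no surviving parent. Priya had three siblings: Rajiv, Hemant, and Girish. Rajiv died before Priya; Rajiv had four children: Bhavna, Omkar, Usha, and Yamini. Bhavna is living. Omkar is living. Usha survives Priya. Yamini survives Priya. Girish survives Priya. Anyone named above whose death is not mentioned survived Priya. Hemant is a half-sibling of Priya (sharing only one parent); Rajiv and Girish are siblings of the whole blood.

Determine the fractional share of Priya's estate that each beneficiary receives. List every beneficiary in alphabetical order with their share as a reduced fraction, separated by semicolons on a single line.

Bhavna 1/10; Girish 2/5; Hemant 1/5; Omkar 1/10; Usha 1/10; Yamini 1/10

No spouse, descendants, or parent survives, so the estate passes to Priya's siblings per stirpes.
Half-blood siblings count for one-half the weight of whole-blood siblings at the initial division.
Dividing 1 in proportion to weights (total weight 5/2): Rajiv (weight 1) → 2/5; Hemant (weight 1/2) → 1/5; Girish (weight 1) → 2/5.
Rajiv predeceased; the 2/5 allotted to Rajiv's branch passes to Rajiv's issue by representation.
The 2/5 is divided into 4 equal shares of 1/10 among Bhavna, Omkar, Usha, Yamini.
Bhavna is living and takes 1/10.
Omkar is living and takes 1/10.
Usha is living and takes 1/10.
Yamini is living and takes 1/10.
Hemant is living and takes 1/5.
Girish is living and takes 2/5.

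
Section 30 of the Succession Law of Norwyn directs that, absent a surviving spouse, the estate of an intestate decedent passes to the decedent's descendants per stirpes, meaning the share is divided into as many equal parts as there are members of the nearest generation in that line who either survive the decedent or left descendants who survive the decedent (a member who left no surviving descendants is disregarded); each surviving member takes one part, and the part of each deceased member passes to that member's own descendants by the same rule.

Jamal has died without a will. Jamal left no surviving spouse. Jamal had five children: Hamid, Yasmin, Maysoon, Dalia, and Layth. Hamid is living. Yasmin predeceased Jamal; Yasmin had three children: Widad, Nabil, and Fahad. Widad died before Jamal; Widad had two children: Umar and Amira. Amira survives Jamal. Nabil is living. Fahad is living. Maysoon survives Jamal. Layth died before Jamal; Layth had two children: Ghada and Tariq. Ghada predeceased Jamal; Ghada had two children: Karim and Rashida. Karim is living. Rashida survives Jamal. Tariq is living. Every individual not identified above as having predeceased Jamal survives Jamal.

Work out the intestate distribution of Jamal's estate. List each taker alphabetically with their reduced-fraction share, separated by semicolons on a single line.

Amira 1/30; Dalia 1/5; Fahad 1/15; Hamid 1/5; Karim 1/20; Maysoon 1/5; Nabil 1/15; Rashida 1/20; Tariq 1/10; Umar 1/30

There is no surviving spouse, so the entire estate passes to Jamal's descendants per stirpes.
The estate is divided into 5 equal shares of 1/5 among Hamid, Yasmin, Maysoon, Dalia, Layth.
Hamid is living and takes 1/5.
Yasmin predeceased; the 1/5 allotted to Yasmin's branch passes to Yasmin's issue by representation.
The 1/5 is divided into 3 equal shares of 1/15 among Widad, Nabil, Fahad.
Widad predeceased; the 1/15 allotted to Widad's branch passes to Widad's issue by representation.
The 1/15 is divided into 2 equal shares of 1/30 among Umar, Amira.
Umar is living and takes 1/30.
Amira is living and takes 1/30.
Nabil is living and takes 1/15.
Fahad is living and takes 1/15.
Maysoon is living and takes 1/5.
Dalia is living and takes 1/5.
Layth predeceased; the 1/5 allotted to Layth's branch passes to Layth's issue by representation.
The 1/5 is divided into 2 equal shares of 1/10 among Ghada, Tariq.
Ghada predeceased; the 1/10 allotted to Ghada's branch passes to Ghada's issue by representation.
The 1/10 is divided into 2 equal shares of 1/20 among Karim, Rashida.
Karim is living and takes 1/20.
Rashida is living and takes 1/20.
Tariq is living and takes 1/10.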